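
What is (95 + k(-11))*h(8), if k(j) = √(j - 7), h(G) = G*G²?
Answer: 48640 + 1536*I*√2 ≈ 48640.0 + 2172.2*I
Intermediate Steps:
h(G) = G³
k(j) = √(-7 + j)
(95 + k(-11))*h(8) = (95 + √(-7 - 11))*8³ = (95 + √(-18))*512 = (95 + 3*I*√2)*512 = 48640 + 1536*I*√2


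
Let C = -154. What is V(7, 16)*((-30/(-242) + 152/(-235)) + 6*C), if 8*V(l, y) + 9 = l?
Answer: 26288807/113740 ≈ 231.13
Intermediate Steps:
V(l, y) = -9/8 + l/8
V(7, 16)*((-30/(-242) + 152/(-235)) + 6*C) = (-9/8 + (⅛)*7)*((-30/(-242) + 152/(-235)) + 6*(-154)) = (-9/8 + 7/8)*((-30*(-1/242) + 152*(-1/235)) - 924) = -((15/121 - 152/235) - 924)/4 = -(-14867/28435 - 924)/4 = -¼*(-26288807/28435) = 26288807/113740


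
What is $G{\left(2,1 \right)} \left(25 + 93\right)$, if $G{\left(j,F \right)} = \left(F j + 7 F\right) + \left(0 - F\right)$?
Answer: $944$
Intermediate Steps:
$G{\left(j,F \right)} = 6 F + F j$ ($G{\left(j,F \right)} = \left(7 F + F j\right) - F = 6 F + F j$)
$G{\left(2,1 \right)} \left(25 + 93\right) = 1 \left(6 + 2\right) \left(25 + 93\right) = 1 \cdot 8 \cdot 118 = 8 \cdot 118 = 944$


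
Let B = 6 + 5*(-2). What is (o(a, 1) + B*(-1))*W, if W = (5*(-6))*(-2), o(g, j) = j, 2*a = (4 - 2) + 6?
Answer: 300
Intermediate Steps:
a = 4 (a = ((4 - 2) + 6)/2 = (2 + 6)/2 = (1/2)*8 = 4)
B = -4 (B = 6 - 10 = -4)
W = 60 (W = -30*(-2) = 60)
(o(a, 1) + B*(-1))*W = (1 - 4*(-1))*60 = (1 + 4)*60 = 5*60 = 300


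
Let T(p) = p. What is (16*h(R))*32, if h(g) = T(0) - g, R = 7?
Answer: -3584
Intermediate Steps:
h(g) = -g (h(g) = 0 - g = -g)
(16*h(R))*32 = (16*(-1*7))*32 = (16*(-7))*32 = -112*32 = -3584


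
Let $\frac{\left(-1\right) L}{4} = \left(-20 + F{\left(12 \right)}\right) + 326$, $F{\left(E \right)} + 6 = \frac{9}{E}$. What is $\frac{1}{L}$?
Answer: $- \frac{1}{1203} \approx -0.00083125$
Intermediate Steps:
$F{\left(E \right)} = -6 + \frac{9}{E}$
$L = -1203$ ($L = - 4 \left(\left(-20 - \left(6 - \frac{9}{12}\right)\right) + 326\right) = - 4 \left(\left(-20 + \left(-6 + 9 \cdot \frac{1}{12}\right)\right) + 326\right) = - 4 \left(\left(-20 + \left(-6 + \frac{3}{4}\right)\right) + 326\right) = - 4 \left(\left(-20 - \frac{21}{4}\right) + 326\right) = - 4 \left(- \frac{101}{4} + 326\right) = \left(-4\right) \frac{1203}{4} = -1203$)
$\frac{1}{L} = \frac{1}{-1203} = - \frac{1}{1203}$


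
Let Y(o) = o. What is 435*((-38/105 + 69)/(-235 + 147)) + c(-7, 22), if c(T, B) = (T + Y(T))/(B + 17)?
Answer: -8159741/24024 ≈ -339.65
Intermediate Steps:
c(T, B) = 2*T/(17 + B) (c(T, B) = (T + T)/(B + 17) = (2*T)/(17 + B) = 2*T/(17 + B))
435*((-38/105 + 69)/(-235 + 147)) + c(-7, 22) = 435*((-38/105 + 69)/(-235 + 147)) + 2*(-7)/(17 + 22) = 435*((-38*1/105 + 69)/(-88)) + 2*(-7)/39 = 435*((-38/105 + 69)*(-1/88)) + 2*(-7)*(1/39) = 435*((7207/105)*(-1/88)) - 14/39 = 435*(-7207/9240) - 14/39 = -209003/616 - 14/39 = -8159741/24024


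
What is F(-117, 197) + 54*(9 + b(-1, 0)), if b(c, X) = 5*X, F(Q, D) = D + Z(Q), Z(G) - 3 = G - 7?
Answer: 562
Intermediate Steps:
Z(G) = -4 + G (Z(G) = 3 + (G - 7) = 3 + (-7 + G) = -4 + G)
F(Q, D) = -4 + D + Q (F(Q, D) = D + (-4 + Q) = -4 + D + Q)
F(-117, 197) + 54*(9 + b(-1, 0)) = (-4 + 197 - 117) + 54*(9 + 5*0) = 76 + 54*(9 + 0) = 76 + 54*9 = 76 + 486 = 562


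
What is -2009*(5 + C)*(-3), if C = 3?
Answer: 48216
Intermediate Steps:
-2009*(5 + C)*(-3) = -2009*(5 + 3)*(-3) = -16072*(-3) = -2009*(-24) = 48216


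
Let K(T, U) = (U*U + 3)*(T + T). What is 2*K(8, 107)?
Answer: 366464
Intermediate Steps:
K(T, U) = 2*T*(3 + U**2) (K(T, U) = (U**2 + 3)*(2*T) = (3 + U**2)*(2*T) = 2*T*(3 + U**2))
2*K(8, 107) = 2*(2*8*(3 + 107**2)) = 2*(2*8*(3 + 11449)) = 2*(2*8*11452) = 2*183232 = 366464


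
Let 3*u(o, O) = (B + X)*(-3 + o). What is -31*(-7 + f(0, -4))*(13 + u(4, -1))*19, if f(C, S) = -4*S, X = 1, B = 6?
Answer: -81282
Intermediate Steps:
u(o, O) = -7 + 7*o/3 (u(o, O) = ((6 + 1)*(-3 + o))/3 = (7*(-3 + o))/3 = (-21 + 7*o)/3 = -7 + 7*o/3)
-31*(-7 + f(0, -4))*(13 + u(4, -1))*19 = -31*(-7 - 4*(-4))*(13 + (-7 + (7/3)*4))*19 = -31*(-7 + 16)*(13 + (-7 + 28/3))*19 = -279*(13 + 7/3)*19 = -279*46/3*19 = -31*138*19 = -4278*19 = -81282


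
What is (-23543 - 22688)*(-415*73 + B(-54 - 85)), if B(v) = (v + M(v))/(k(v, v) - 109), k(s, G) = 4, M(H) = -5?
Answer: 49017665987/35 ≈ 1.4005e+9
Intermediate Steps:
B(v) = 1/21 - v/105 (B(v) = (v - 5)/(4 - 109) = (-5 + v)/(-105) = (-5 + v)*(-1/105) = 1/21 - v/105)
(-23543 - 22688)*(-415*73 + B(-54 - 85)) = (-23543 - 22688)*(-415*73 + (1/21 - (-54 - 85)/105)) = -46231*(-30295 + (1/21 - 1/105*(-139))) = -46231*(-30295 + (1/21 + 139/105)) = -46231*(-30295 + 48/35) = -46231*(-1060277/35) = 49017665987/35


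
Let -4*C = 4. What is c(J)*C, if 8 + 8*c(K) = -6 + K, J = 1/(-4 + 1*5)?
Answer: 13/8 ≈ 1.6250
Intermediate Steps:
C = -1 (C = -¼*4 = -1)
J = 1 (J = 1/(-4 + 5) = 1/1 = 1)
c(K) = -7/4 + K/8 (c(K) = -1 + (-6 + K)/8 = -1 + (-¾ + K/8) = -7/4 + K/8)
c(J)*C = (-7/4 + (⅛)*1)*(-1) = (-7/4 + ⅛)*(-1) = -13/8*(-1) = 13/8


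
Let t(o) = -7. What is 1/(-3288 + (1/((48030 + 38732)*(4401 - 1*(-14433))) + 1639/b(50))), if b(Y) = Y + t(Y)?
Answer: -1634075508/5310555392219 ≈ -0.00030770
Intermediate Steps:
b(Y) = -7 + Y (b(Y) = Y - 7 = -7 + Y)
1/(-3288 + (1/((48030 + 38732)*(4401 - 1*(-14433))) + 1639/b(50))) = 1/(-3288 + (1/((48030 + 38732)*(4401 - 1*(-14433))) + 1639/(-7 + 50))) = 1/(-3288 + (1/(86762*(4401 + 14433)) + 1639/43)) = 1/(-3288 + ((1/86762)/18834 + 1639*(1/43))) = 1/(-3288 + ((1/86762)*(1/18834) + 1639/43)) = 1/(-3288 + (1/1634075508 + 1639/43)) = 1/(-3288 + 62284878085/1634075508) = 1/(-5310555392219/1634075508) = -1634075508/5310555392219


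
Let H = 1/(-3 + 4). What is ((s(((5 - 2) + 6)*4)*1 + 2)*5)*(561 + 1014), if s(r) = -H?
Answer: 7875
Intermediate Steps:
H = 1 (H = 1/1 = 1)
s(r) = -1 (s(r) = -1*1 = -1)
((s(((5 - 2) + 6)*4)*1 + 2)*5)*(561 + 1014) = ((-1*1 + 2)*5)*(561 + 1014) = ((-1 + 2)*5)*1575 = (1*5)*1575 = 5*1575 = 7875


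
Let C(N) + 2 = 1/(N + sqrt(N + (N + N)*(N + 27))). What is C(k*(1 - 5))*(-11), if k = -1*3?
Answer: 1485/67 - 11*sqrt(237)/402 ≈ 21.743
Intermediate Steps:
k = -3
C(N) = -2 + 1/(N + sqrt(N + 2*N*(27 + N))) (C(N) = -2 + 1/(N + sqrt(N + (N + N)*(N + 27))) = -2 + 1/(N + sqrt(N + (2*N)*(27 + N))) = -2 + 1/(N + sqrt(N + 2*N*(27 + N))))
C(k*(1 - 5))*(-11) = ((1 - (-6)*(1 - 5) - 2*sqrt(55 + 2*(-3*(1 - 5)))*(2*sqrt(3)))/(-3*(1 - 5) + sqrt((-3*(1 - 5))*(55 + 2*(-3*(1 - 5))))))*(-11) = ((1 - (-6)*(-4) - 2*sqrt(55 + 2*(-3*(-4)))*(2*sqrt(3)))/(-3*(-4) + sqrt((-3*(-4))*(55 + 2*(-3*(-4))))))*(-11) = ((1 - 2*12 - 2*2*sqrt(3)*sqrt(55 + 2*12))/(12 + sqrt(12*(55 + 2*12))))*(-11) = ((1 - 24 - 2*2*sqrt(3)*sqrt(55 + 24))/(12 + sqrt(12*(55 + 24))))*(-11) = ((1 - 24 - 2*2*sqrt(237))/(12 + sqrt(12*79)))*(-11) = ((1 - 24 - 4*sqrt(237))/(12 + sqrt(948)))*(-11) = ((1 - 24 - 4*sqrt(237))/(12 + 2*sqrt(237)))*(-11) = ((-23 - 4*sqrt(237))/(12 + 2*sqrt(237)))*(-11) = -11*(-23 - 4*sqrt(237))/(12 + 2*sqrt(237))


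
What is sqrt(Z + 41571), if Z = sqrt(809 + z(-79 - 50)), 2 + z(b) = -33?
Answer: sqrt(41571 + 3*sqrt(86)) ≈ 203.96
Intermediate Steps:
z(b) = -35 (z(b) = -2 - 33 = -35)
Z = 3*sqrt(86) (Z = sqrt(809 - 35) = sqrt(774) = 3*sqrt(86) ≈ 27.821)
sqrt(Z + 41571) = sqrt(3*sqrt(86) + 41571) = sqrt(41571 + 3*sqrt(86))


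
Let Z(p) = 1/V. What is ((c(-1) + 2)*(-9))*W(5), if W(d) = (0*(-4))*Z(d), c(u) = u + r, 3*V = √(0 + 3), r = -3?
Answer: 0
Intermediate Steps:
V = √3/3 (V = √(0 + 3)/3 = √3/3 ≈ 0.57735)
c(u) = -3 + u (c(u) = u - 3 = -3 + u)
Z(p) = √3 (Z(p) = 1/(√3/3) = √3)
W(d) = 0 (W(d) = (0*(-4))*√3 = 0*√3 = 0)
((c(-1) + 2)*(-9))*W(5) = (((-3 - 1) + 2)*(-9))*0 = ((-4 + 2)*(-9))*0 = -2*(-9)*0 = 18*0 = 0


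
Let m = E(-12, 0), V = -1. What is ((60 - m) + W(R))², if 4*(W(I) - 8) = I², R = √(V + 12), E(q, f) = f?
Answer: 80089/16 ≈ 5005.6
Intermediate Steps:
m = 0
R = √11 (R = √(-1 + 12) = √11 ≈ 3.3166)
W(I) = 8 + I²/4
((60 - m) + W(R))² = ((60 - 1*0) + (8 + (√11)²/4))² = ((60 + 0) + (8 + (¼)*11))² = (60 + (8 + 11/4))² = (60 + 43/4)² = (283/4)² = 80089/16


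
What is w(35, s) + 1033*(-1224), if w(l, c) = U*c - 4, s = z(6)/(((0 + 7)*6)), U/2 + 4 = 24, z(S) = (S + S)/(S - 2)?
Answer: -8850752/7 ≈ -1.2644e+6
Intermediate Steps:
z(S) = 2*S/(-2 + S) (z(S) = (2*S)/(-2 + S) = 2*S/(-2 + S))
U = 40 (U = -8 + 2*24 = -8 + 48 = 40)
s = 1/14 (s = (2*6/(-2 + 6))/(((0 + 7)*6)) = (2*6/4)/((7*6)) = (2*6*(1/4))/42 = 3*(1/42) = 1/14 ≈ 0.071429)
w(l, c) = -4 + 40*c (w(l, c) = 40*c - 4 = -4 + 40*c)
w(35, s) + 1033*(-1224) = (-4 + 40*(1/14)) + 1033*(-1224) = (-4 + 20/7) - 1264392 = -8/7 - 1264392 = -8850752/7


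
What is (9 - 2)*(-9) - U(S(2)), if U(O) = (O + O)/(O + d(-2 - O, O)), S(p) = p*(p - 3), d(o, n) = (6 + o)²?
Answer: -1069/17 ≈ -62.882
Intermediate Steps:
S(p) = p*(-3 + p)
U(O) = 2*O/(O + (4 - O)²) (U(O) = (O + O)/(O + (6 + (-2 - O))²) = (2*O)/(O + (4 - O)²) = 2*O/(O + (4 - O)²))
(9 - 2)*(-9) - U(S(2)) = (9 - 2)*(-9) - 2*2*(-3 + 2)/(2*(-3 + 2) + (-4 + 2*(-3 + 2))²) = 7*(-9) - 2*2*(-1)/(2*(-1) + (-4 + 2*(-1))²) = -63 - 2*(-2)/(-2 + (-4 - 2)²) = -63 - 2*(-2)/(-2 + (-6)²) = -63 - 2*(-2)/(-2 + 36) = -63 - 2*(-2)/34 = -63 - 1*(-2/17) = -63 + 2/17 = -1069/17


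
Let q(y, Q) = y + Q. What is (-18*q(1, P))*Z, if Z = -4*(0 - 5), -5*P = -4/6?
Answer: -408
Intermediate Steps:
P = 2/15 (P = -(-4)/(5*6) = -⅕*(-⅔) = 2/15 ≈ 0.13333)
Z = 20 (Z = -4*(-5) = 20)
q(y, Q) = Q + y
(-18*q(1, P))*Z = -18*(2/15 + 1)*20 = -18*17/15*20 = -102/5*20 = -408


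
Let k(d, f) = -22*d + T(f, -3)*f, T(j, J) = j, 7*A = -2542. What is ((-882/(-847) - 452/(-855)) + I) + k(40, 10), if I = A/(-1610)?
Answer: -18146760889/23318757 ≈ -778.20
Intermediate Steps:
A = -2542/7 (A = (⅐)*(-2542) = -2542/7 ≈ -363.14)
k(d, f) = f² - 22*d (k(d, f) = -22*d + f*f = -22*d + f² = f² - 22*d)
I = 1271/5635 (I = -2542/7/(-1610) = -2542/7*(-1/1610) = 1271/5635 ≈ 0.22555)
((-882/(-847) - 452/(-855)) + I) + k(40, 10) = ((-882/(-847) - 452/(-855)) + 1271/5635) + (10² - 22*40) = ((-882*(-1/847) - 452*(-1/855)) + 1271/5635) + (100 - 880) = ((126/121 + 452/855) + 1271/5635) - 780 = (162422/103455 + 1271/5635) - 780 = 41869571/23318757 - 780 = -18146760889/23318757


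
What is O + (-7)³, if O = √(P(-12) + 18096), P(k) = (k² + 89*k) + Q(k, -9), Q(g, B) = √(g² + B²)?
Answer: -343 + √17187 ≈ -211.90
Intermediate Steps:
Q(g, B) = √(B² + g²)
P(k) = k² + √(81 + k²) + 89*k (P(k) = (k² + 89*k) + √((-9)² + k²) = (k² + 89*k) + √(81 + k²) = k² + √(81 + k²) + 89*k)
O = √17187 (O = √(((-12)² + √(81 + (-12)²) + 89*(-12)) + 18096) = √((144 + √(81 + 144) - 1068) + 18096) = √((144 + √225 - 1068) + 18096) = √((144 + 15 - 1068) + 18096) = √(-909 + 18096) = √17187 ≈ 131.10)
O + (-7)³ = √17187 + (-7)³ = √17187 - 343 = -343 + √17187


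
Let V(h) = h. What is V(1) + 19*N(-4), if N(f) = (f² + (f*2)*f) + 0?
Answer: 913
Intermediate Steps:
N(f) = 3*f² (N(f) = (f² + (2*f)*f) + 0 = (f² + 2*f²) + 0 = 3*f² + 0 = 3*f²)
V(1) + 19*N(-4) = 1 + 19*(3*(-4)²) = 1 + 19*(3*16) = 1 + 19*48 = 1 + 912 = 913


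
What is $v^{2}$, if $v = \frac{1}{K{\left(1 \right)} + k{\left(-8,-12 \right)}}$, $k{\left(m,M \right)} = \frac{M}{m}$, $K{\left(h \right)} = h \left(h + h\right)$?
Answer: $\frac{4}{49} \approx 0.081633$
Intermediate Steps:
$K{\left(h \right)} = 2 h^{2}$ ($K{\left(h \right)} = h 2 h = 2 h^{2}$)
$v = \frac{2}{7}$ ($v = \frac{1}{2 \cdot 1^{2} - \frac{12}{-8}} = \frac{1}{2 \cdot 1 - - \frac{3}{2}} = \frac{1}{2 + \frac{3}{2}} = \frac{1}{\frac{7}{2}} = \frac{2}{7} \approx 0.28571$)
$v^{2} = \left(\frac{2}{7}\right)^{2} = \frac{4}{49}$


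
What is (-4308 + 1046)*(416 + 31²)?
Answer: -4491774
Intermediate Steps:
(-4308 + 1046)*(416 + 31²) = -3262*(416 + 961) = -3262*1377 = -4491774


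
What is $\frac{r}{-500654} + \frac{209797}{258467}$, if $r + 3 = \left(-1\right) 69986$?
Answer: $\frac{11193232191}{11763867038} \approx 0.95149$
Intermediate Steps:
$r = -69989$ ($r = -3 - 69986 = -69989$)
$\frac{r}{-500654} + \frac{209797}{258467} = - \frac{69989}{-500654} + \frac{209797}{258467} = \left(-69989\right) \left(- \frac{1}{500654}\right) + 209797 \cdot \frac{1}{258467} = \frac{69989}{500654} + \frac{209797}{258467} = \frac{11193232191}{11763867038}$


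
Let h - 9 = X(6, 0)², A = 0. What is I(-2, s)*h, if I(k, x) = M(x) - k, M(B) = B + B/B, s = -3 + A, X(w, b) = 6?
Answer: 0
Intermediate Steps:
h = 45 (h = 9 + 6² = 9 + 36 = 45)
s = -3 (s = -3 + 0 = -3)
M(B) = 1 + B (M(B) = B + 1 = 1 + B)
I(k, x) = 1 + x - k (I(k, x) = (1 + x) - k = 1 + x - k)
I(-2, s)*h = (1 - 3 - 1*(-2))*45 = (1 - 3 + 2)*45 = 0*45 = 0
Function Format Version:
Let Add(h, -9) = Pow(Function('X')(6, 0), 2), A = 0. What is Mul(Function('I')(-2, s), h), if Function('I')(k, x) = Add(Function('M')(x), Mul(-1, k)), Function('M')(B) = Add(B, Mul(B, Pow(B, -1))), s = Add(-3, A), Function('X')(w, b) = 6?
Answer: 0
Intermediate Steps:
h = 45 (h = Add(9, Pow(6, 2)) = Add(9, 36) = 45)
s = -3 (s = Add(-3, 0) = -3)
Function('M')(B) = Add(1, B) (Function('M')(B) = Add(B, 1) = Add(1, B))
Function('I')(k, x) = Add(1, x, Mul(-1, k)) (Function('I')(k, x) = Add(Add(1, x), Mul(-1, k)) = Add(1, x, Mul(-1, k)))
Mul(Function('I')(-2, s), h) = Mul(Add(1, -3, Mul(-1, -2)), 45) = Mul(Add(1, -3, 2), 45) = Mul(0, 45) = 0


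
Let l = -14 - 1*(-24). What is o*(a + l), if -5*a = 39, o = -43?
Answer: -473/5 ≈ -94.600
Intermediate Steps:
a = -39/5 (a = -⅕*39 = -39/5 ≈ -7.8000)
l = 10 (l = -14 + 24 = 10)
o*(a + l) = -43*(-39/5 + 10) = -43*11/5 = -473/5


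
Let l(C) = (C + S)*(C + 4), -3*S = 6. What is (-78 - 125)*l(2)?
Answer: 0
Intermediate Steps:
S = -2 (S = -1/3*6 = -2)
l(C) = (-2 + C)*(4 + C) (l(C) = (C - 2)*(C + 4) = (-2 + C)*(4 + C))
(-78 - 125)*l(2) = (-78 - 125)*(-8 + 2**2 + 2*2) = -203*(-8 + 4 + 4) = -203*0 = 0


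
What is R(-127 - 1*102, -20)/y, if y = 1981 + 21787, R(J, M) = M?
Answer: -5/5942 ≈ -0.00084147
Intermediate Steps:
y = 23768
R(-127 - 1*102, -20)/y = -20/23768 = -20*1/23768 = -5/5942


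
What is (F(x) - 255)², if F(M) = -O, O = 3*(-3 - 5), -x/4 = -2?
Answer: 53361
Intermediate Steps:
x = 8 (x = -4*(-2) = 8)
O = -24 (O = 3*(-8) = -24)
F(M) = 24 (F(M) = -1*(-24) = 24)
(F(x) - 255)² = (24 - 255)² = (-231)² = 53361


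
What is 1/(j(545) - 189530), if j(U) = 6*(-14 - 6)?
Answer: -1/189650 ≈ -5.2729e-6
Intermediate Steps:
j(U) = -120 (j(U) = 6*(-20) = -120)
1/(j(545) - 189530) = 1/(-120 - 189530) = 1/(-189650) = -1/189650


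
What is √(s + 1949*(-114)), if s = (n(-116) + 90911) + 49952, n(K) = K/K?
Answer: I*√81322 ≈ 285.17*I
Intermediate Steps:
n(K) = 1
s = 140864 (s = (1 + 90911) + 49952 = 90912 + 49952 = 140864)
√(s + 1949*(-114)) = √(140864 + 1949*(-114)) = √(140864 - 222186) = √(-81322) = I*√81322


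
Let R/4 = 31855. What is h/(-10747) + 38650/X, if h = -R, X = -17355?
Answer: 359200510/37302837 ≈ 9.6293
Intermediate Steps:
R = 127420 (R = 4*31855 = 127420)
h = -127420 (h = -1*127420 = -127420)
h/(-10747) + 38650/X = -127420/(-10747) + 38650/(-17355) = -127420*(-1/10747) + 38650*(-1/17355) = 127420/10747 - 7730/3471 = 359200510/37302837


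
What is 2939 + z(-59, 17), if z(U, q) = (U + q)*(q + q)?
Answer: 1511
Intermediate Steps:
z(U, q) = 2*q*(U + q) (z(U, q) = (U + q)*(2*q) = 2*q*(U + q))
2939 + z(-59, 17) = 2939 + 2*17*(-59 + 17) = 2939 + 2*17*(-42) = 2939 - 1428 = 1511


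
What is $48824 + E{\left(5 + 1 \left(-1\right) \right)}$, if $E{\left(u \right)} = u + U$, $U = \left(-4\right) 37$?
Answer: $48680$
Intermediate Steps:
$U = -148$
$E{\left(u \right)} = -148 + u$ ($E{\left(u \right)} = u - 148 = -148 + u$)
$48824 + E{\left(5 + 1 \left(-1\right) \right)} = 48824 + \left(-148 + \left(5 + 1 \left(-1\right)\right)\right) = 48824 + \left(-148 + \left(5 - 1\right)\right) = 48824 + \left(-148 + 4\right) = 48824 - 144 = 48680$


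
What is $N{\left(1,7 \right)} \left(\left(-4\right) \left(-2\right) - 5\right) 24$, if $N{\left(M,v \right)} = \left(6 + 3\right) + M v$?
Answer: $1152$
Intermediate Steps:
$N{\left(M,v \right)} = 9 + M v$
$N{\left(1,7 \right)} \left(\left(-4\right) \left(-2\right) - 5\right) 24 = \left(9 + 1 \cdot 7\right) \left(\left(-4\right) \left(-2\right) - 5\right) 24 = \left(9 + 7\right) \left(8 - 5\right) 24 = 16 \cdot 3 \cdot 24 = 48 \cdot 24 = 1152$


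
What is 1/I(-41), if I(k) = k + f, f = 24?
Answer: -1/17 ≈ -0.058824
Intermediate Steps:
I(k) = 24 + k (I(k) = k + 24 = 24 + k)
1/I(-41) = 1/(24 - 41) = 1/(-17) = -1/17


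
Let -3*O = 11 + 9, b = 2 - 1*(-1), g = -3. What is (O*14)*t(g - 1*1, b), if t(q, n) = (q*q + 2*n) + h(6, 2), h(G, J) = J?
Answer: -2240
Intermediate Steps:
b = 3 (b = 2 + 1 = 3)
O = -20/3 (O = -(11 + 9)/3 = -1/3*20 = -20/3 ≈ -6.6667)
t(q, n) = 2 + q**2 + 2*n (t(q, n) = (q*q + 2*n) + 2 = (q**2 + 2*n) + 2 = 2 + q**2 + 2*n)
(O*14)*t(g - 1*1, b) = (-20/3*14)*(2 + (-3 - 1*1)**2 + 2*3) = -280*(2 + (-3 - 1)**2 + 6)/3 = -280*(2 + (-4)**2 + 6)/3 = -280*(2 + 16 + 6)/3 = -280/3*24 = -2240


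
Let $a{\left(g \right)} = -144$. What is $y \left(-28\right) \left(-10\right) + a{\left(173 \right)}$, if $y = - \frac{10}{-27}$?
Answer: $- \frac{1088}{27} \approx -40.296$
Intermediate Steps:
$y = \frac{10}{27}$ ($y = \left(-10\right) \left(- \frac{1}{27}\right) = \frac{10}{27} \approx 0.37037$)
$y \left(-28\right) \left(-10\right) + a{\left(173 \right)} = \frac{10}{27} \left(-28\right) \left(-10\right) - 144 = \left(- \frac{280}{27}\right) \left(-10\right) - 144 = \frac{2800}{27} - 144 = - \frac{1088}{27}$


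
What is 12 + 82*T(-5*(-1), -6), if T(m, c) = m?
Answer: 422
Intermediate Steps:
12 + 82*T(-5*(-1), -6) = 12 + 82*(-5*(-1)) = 12 + 82*5 = 12 + 410 = 422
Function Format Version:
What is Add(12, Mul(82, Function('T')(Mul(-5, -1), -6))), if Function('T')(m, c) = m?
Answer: 422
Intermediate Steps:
Add(12, Mul(82, Function('T')(Mul(-5, -1), -6))) = Add(12, Mul(82, Mul(-5, -1))) = Add(12, Mul(82, 5)) = Add(12, 410) = 422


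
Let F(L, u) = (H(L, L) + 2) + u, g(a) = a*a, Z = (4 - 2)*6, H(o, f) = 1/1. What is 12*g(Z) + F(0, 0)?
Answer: 1731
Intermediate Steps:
H(o, f) = 1 (H(o, f) = 1*1 = 1)
Z = 12 (Z = 2*6 = 12)
g(a) = a**2
F(L, u) = 3 + u (F(L, u) = (1 + 2) + u = 3 + u)
12*g(Z) + F(0, 0) = 12*12**2 + (3 + 0) = 12*144 + 3 = 1728 + 3 = 1731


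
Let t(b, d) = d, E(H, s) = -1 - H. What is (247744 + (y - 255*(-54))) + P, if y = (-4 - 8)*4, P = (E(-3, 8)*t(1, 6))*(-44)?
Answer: 260938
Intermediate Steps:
P = -528 (P = ((-1 - 1*(-3))*6)*(-44) = ((-1 + 3)*6)*(-44) = (2*6)*(-44) = 12*(-44) = -528)
y = -48 (y = -12*4 = -48)
(247744 + (y - 255*(-54))) + P = (247744 + (-48 - 255*(-54))) - 528 = (247744 + (-48 + 13770)) - 528 = (247744 + 13722) - 528 = 261466 - 528 = 260938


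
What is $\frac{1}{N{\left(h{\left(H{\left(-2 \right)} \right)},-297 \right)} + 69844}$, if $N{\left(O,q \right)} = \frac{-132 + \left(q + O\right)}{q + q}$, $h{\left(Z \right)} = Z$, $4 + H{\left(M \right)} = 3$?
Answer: $\frac{297}{20743883} \approx 1.4317 \cdot 10^{-5}$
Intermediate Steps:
$H{\left(M \right)} = -1$ ($H{\left(M \right)} = -4 + 3 = -1$)
$N{\left(O,q \right)} = \frac{-132 + O + q}{2 q}$ ($N{\left(O,q \right)} = \frac{-132 + \left(O + q\right)}{2 q} = \left(-132 + O + q\right) \frac{1}{2 q} = \frac{-132 + O + q}{2 q}$)
$\frac{1}{N{\left(h{\left(H{\left(-2 \right)} \right)},-297 \right)} + 69844} = \frac{1}{\frac{-132 - 1 - 297}{2 \left(-297\right)} + 69844} = \frac{1}{\frac{1}{2} \left(- \frac{1}{297}\right) \left(-430\right) + 69844} = \frac{1}{\frac{215}{297} + 69844} = \frac{1}{\frac{20743883}{297}} = \frac{297}{20743883}$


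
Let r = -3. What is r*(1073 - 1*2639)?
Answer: 4698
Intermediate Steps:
r*(1073 - 1*2639) = -3*(1073 - 1*2639) = -3*(1073 - 2639) = -3*(-1566) = 4698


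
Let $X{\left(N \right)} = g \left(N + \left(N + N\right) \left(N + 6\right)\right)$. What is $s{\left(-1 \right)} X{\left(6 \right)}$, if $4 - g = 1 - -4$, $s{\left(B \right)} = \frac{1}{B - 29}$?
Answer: $5$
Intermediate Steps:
$s{\left(B \right)} = \frac{1}{-29 + B}$
$g = -1$ ($g = 4 - \left(1 - -4\right) = 4 - \left(1 + 4\right) = 4 - 5 = -1$)
$X{\left(N \right)} = - N - 2 N \left(6 + N\right)$ ($X{\left(N \right)} = - (N + \left(N + N\right) \left(N + 6\right)) = - (N + 2 N \left(6 + N\right)) = - N - 2 N \left(6 + N\right)$)
$s{\left(-1 \right)} X{\left(6 \right)} = \frac{\left(-1\right) 6 \left(13 + 2 \cdot 6\right)}{-29 - 1} = \frac{\left(-1\right) 6 \left(13 + 12\right)}{-30} = - \frac{\left(-1\right) 6 \cdot 25}{30} = \left(- \frac{1}{30}\right) \left(-150\right) = 5$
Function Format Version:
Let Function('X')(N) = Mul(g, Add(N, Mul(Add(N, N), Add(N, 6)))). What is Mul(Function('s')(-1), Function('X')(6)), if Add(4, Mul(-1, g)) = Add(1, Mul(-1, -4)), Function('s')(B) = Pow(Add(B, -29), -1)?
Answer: 5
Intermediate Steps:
Function('s')(B) = Pow(Add(-29, B), -1)
g = -1 (g = Add(4, Mul(-1, Add(1, Mul(-1, -4)))) = Add(4, Mul(-1, Add(1, 4))) = Add(4, Mul(-1, 5)) = Add(4, -5) = -1)
Function('X')(N) = Add(Mul(-1, N), Mul(-2, N, Add(6, N))) (Function('X')(N) = Mul(-1, Add(N, Mul(Add(N, N), Add(N, 6)))) = Mul(-1, Add(N, Mul(Mul(2, N), Add(6, N)))) = Mul(-1, Add(N, Mul(2, N, Add(6, N)))) = Add(Mul(-1, N), Mul(-2, N, Add(6, N))))
Mul(Function('s')(-1), Function('X')(6)) = Mul(Pow(Add(-29, -1), -1), Mul(-1, 6, Add(13, Mul(2, 6)))) = Mul(Pow(-30, -1), Mul(-1, 6, Add(13, 12))) = Mul(Rational(-1, 30), Mul(-1, 6, 25)) = Mul(Rational(-1, 30), -150) = 5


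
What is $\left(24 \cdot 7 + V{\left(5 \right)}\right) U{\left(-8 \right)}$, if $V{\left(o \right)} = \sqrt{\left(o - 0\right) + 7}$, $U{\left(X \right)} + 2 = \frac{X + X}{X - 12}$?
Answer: $- \frac{1008}{5} - \frac{12 \sqrt{3}}{5} \approx -205.76$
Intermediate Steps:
$U{\left(X \right)} = -2 + \frac{2 X}{-12 + X}$ ($U{\left(X \right)} = -2 + \frac{X + X}{X - 12} = -2 + \frac{2 X}{-12 + X}$)
$V{\left(o \right)} = \sqrt{7 + o}$ ($V{\left(o \right)} = \sqrt{\left(o + 0\right) + 7} = \sqrt{o + 7} = \sqrt{7 + o}$)
$\left(24 \cdot 7 + V{\left(5 \right)}\right) U{\left(-8 \right)} = \left(24 \cdot 7 + \sqrt{7 + 5}\right) \frac{24}{-12 - 8} = \left(168 + \sqrt{12}\right) \frac{24}{-20} = \left(168 + 2 \sqrt{3}\right) 24 \left(- \frac{1}{20}\right) = \left(168 + 2 \sqrt{3}\right) \left(- \frac{6}{5}\right) = - \frac{1008}{5} - \frac{12 \sqrt{3}}{5}$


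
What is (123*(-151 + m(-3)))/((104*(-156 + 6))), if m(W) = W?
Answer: 3157/2600 ≈ 1.2142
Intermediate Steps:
(123*(-151 + m(-3)))/((104*(-156 + 6))) = (123*(-151 - 3))/((104*(-156 + 6))) = (123*(-154))/((104*(-150))) = -18942/(-15600) = -18942*(-1/15600) = 3157/2600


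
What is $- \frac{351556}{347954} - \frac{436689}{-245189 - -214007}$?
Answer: $\frac{23497577519}{1808316938} \approx 12.994$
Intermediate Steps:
$- \frac{351556}{347954} - \frac{436689}{-245189 - -214007} = \left(-351556\right) \frac{1}{347954} - \frac{436689}{-245189 + 214007} = - \frac{175778}{173977} - \frac{436689}{-31182} = - \frac{175778}{173977} - - \frac{145563}{10394} = - \frac{175778}{173977} + \frac{145563}{10394} = \frac{23497577519}{1808316938}$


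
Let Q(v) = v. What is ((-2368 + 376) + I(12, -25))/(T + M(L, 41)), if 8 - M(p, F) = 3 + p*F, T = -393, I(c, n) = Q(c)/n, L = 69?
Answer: 49812/80425 ≈ 0.61936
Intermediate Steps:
I(c, n) = c/n
M(p, F) = 5 - F*p (M(p, F) = 8 - (3 + p*F) = 8 - (3 + F*p) = 8 + (-3 - F*p) = 5 - F*p)
((-2368 + 376) + I(12, -25))/(T + M(L, 41)) = ((-2368 + 376) + 12/(-25))/(-393 + (5 - 1*41*69)) = (-1992 + 12*(-1/25))/(-393 + (5 - 2829)) = (-1992 - 12/25)/(-393 - 2824) = -49812/25/(-3217) = -49812/25*(-1/3217) = 49812/80425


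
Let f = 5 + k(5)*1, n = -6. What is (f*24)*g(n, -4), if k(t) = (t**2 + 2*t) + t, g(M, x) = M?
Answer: -6480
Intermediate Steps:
k(t) = t**2 + 3*t
f = 45 (f = 5 + (5*(3 + 5))*1 = 5 + (5*8)*1 = 5 + 40*1 = 5 + 40 = 45)
(f*24)*g(n, -4) = (45*24)*(-6) = 1080*(-6) = -6480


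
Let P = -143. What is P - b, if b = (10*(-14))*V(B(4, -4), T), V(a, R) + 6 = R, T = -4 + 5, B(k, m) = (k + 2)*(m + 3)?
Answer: -843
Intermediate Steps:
B(k, m) = (2 + k)*(3 + m)
T = 1
V(a, R) = -6 + R
b = 700 (b = (10*(-14))*(-6 + 1) = -140*(-5) = 700)
P - b = -143 - 1*700 = -143 - 700 = -843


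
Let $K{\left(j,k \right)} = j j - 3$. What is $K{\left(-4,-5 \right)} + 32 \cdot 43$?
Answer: $1389$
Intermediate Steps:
$K{\left(j,k \right)} = -3 + j^{2}$ ($K{\left(j,k \right)} = j^{2} - 3 = -3 + j^{2}$)
$K{\left(-4,-5 \right)} + 32 \cdot 43 = \left(-3 + \left(-4\right)^{2}\right) + 32 \cdot 43 = \left(-3 + 16\right) + 1376 = 13 + 1376 = 1389$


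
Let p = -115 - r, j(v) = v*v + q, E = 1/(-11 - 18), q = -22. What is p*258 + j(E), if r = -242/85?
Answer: -2070023859/71485 ≈ -28957.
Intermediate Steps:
r = -242/85 (r = -242*1/85 = -242/85 ≈ -2.8471)
E = -1/29 (E = 1/(-29) = -1/29 ≈ -0.034483)
j(v) = -22 + v**2 (j(v) = v*v - 22 = v**2 - 22 = -22 + v**2)
p = -9533/85 (p = -115 - 1*(-242/85) = -115 + 242/85 = -9533/85 ≈ -112.15)
p*258 + j(E) = -9533/85*258 + (-22 + (-1/29)**2) = -2459514/85 + (-22 + 1/841) = -2459514/85 - 18501/841 = -2070023859/71485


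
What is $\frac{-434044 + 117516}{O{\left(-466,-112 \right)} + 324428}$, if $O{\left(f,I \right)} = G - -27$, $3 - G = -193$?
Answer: $- \frac{316528}{324651} \approx -0.97498$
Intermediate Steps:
$G = 196$ ($G = 3 - -193 = 3 + 193 = 196$)
$O{\left(f,I \right)} = 223$ ($O{\left(f,I \right)} = 196 - -27 = 196 + 27 = 223$)
$\frac{-434044 + 117516}{O{\left(-466,-112 \right)} + 324428} = \frac{-434044 + 117516}{223 + 324428} = - \frac{316528}{324651}$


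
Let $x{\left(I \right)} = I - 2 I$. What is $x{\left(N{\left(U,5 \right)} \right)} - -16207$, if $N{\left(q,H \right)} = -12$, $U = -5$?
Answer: $16219$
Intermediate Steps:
$x{\left(I \right)} = - I$
$x{\left(N{\left(U,5 \right)} \right)} - -16207 = \left(-1\right) \left(-12\right) - -16207 = 12 + 16207 = 16219$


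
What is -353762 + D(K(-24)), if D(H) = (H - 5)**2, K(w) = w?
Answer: -352921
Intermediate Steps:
D(H) = (-5 + H)**2
-353762 + D(K(-24)) = -353762 + (-5 - 24)**2 = -353762 + (-29)**2 = -353762 + 841 = -352921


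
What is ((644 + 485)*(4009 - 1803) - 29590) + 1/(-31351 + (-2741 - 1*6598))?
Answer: 100137438959/40690 ≈ 2.4610e+6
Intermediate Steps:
((644 + 485)*(4009 - 1803) - 29590) + 1/(-31351 + (-2741 - 1*6598)) = (1129*2206 - 29590) + 1/(-31351 + (-2741 - 6598)) = (2490574 - 29590) + 1/(-31351 - 9339) = 2460984 + 1/(-40690) = 2460984 - 1/40690 = 100137438959/40690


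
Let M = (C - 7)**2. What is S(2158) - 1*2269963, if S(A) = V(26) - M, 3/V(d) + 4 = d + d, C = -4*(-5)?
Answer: -36322111/16 ≈ -2.2701e+6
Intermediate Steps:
C = 20
V(d) = 3/(-4 + 2*d) (V(d) = 3/(-4 + (d + d)) = 3/(-4 + 2*d))
M = 169 (M = (20 - 7)**2 = 13**2 = 169)
S(A) = -2703/16 (S(A) = 3/(2*(-2 + 26)) - 1*169 = (3/2)/24 - 169 = (3/2)*(1/24) - 169 = 1/16 - 169 = -2703/16)
S(2158) - 1*2269963 = -2703/16 - 1*2269963 = -2703/16 - 2269963 = -36322111/16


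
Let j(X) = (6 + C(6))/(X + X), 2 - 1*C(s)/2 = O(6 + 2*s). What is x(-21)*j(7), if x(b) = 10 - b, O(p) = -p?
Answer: 713/7 ≈ 101.86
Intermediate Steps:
C(s) = 16 + 4*s (C(s) = 4 - (-2)*(6 + 2*s) = 4 - 2*(-6 - 2*s) = 4 + (12 + 4*s) = 16 + 4*s)
j(X) = 23/X (j(X) = (6 + (16 + 4*6))/(X + X) = (6 + (16 + 24))/((2*X)) = (6 + 40)*(1/(2*X)) = 46*(1/(2*X)) = 23/X)
x(-21)*j(7) = (10 - 1*(-21))*(23/7) = (10 + 21)*(23*(1/7)) = 31*(23/7) = 713/7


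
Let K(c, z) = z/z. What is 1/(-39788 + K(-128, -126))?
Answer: -1/39787 ≈ -2.5134e-5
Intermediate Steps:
K(c, z) = 1
1/(-39788 + K(-128, -126)) = 1/(-39788 + 1) = 1/(-39787) = -1/39787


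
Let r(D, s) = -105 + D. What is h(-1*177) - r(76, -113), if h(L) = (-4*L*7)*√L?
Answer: 29 + 4956*I*√177 ≈ 29.0 + 65935.0*I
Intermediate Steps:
h(L) = -28*L^(3/2) (h(L) = (-28*L)*√L = -28*L^(3/2))
h(-1*177) - r(76, -113) = -28*(-177*I*√177) - (-105 + 76) = -(-4956)*I*√177 - 1*(-29) = -(-4956)*I*√177 + 29 = 4956*I*√177 + 29 = 29 + 4956*I*√177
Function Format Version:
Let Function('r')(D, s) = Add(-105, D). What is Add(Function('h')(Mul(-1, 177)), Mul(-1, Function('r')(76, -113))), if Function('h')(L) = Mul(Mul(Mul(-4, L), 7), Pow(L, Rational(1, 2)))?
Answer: Add(29, Mul(4956, I, Pow(177, Rational(1, 2)))) ≈ Add(29.000, Mul(65935., I))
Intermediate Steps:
Function('h')(L) = Mul(-28, Pow(L, Rational(3, 2))) (Function('h')(L) = Mul(Mul(-28, L), Pow(L, Rational(1, 2))) = Mul(-28, Pow(L, Rational(3, 2))))
Add(Function('h')(Mul(-1, 177)), Mul(-1, Function('r')(76, -113))) = Add(Mul(-28, Pow(Mul(-1, 177), Rational(3, 2))), Mul(-1, Add(-105, 76))) = Add(Mul(-28, Pow(-177, Rational(3, 2))), Mul(-1, -29)) = Add(Mul(-28, Mul(-177, I, Pow(177, Rational(1, 2)))), 29) = Add(Mul(4956, I, Pow(177, Rational(1, 2))), 29) = Add(29, Mul(4956, I, Pow(177, Rational(1, 2))))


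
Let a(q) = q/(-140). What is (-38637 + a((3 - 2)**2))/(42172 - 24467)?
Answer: -5409181/2478700 ≈ -2.1823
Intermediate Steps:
a(q) = -q/140 (a(q) = q*(-1/140) = -q/140)
(-38637 + a((3 - 2)**2))/(42172 - 24467) = (-38637 - (3 - 2)**2/140)/(42172 - 24467) = (-38637 - 1/140*1**2)/17705 = (-38637 - 1/140*1)*(1/17705) = (-38637 - 1/140)*(1/17705) = -5409181/140*1/17705 = -5409181/2478700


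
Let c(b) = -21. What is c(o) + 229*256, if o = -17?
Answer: 58603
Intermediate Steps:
c(o) + 229*256 = -21 + 229*256 = -21 + 58624 = 58603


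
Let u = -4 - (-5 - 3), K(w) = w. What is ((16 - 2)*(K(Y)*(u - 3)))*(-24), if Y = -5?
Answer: 1680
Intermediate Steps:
u = 4 (u = -4 - 1*(-8) = -4 + 8 = 4)
((16 - 2)*(K(Y)*(u - 3)))*(-24) = ((16 - 2)*(-5*(4 - 3)))*(-24) = (14*(-5*1))*(-24) = (14*(-5))*(-24) = -70*(-24) = 1680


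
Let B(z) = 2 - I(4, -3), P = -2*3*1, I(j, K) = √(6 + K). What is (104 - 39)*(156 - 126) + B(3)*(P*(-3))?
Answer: 1986 - 18*√3 ≈ 1954.8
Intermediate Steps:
P = -6 (P = -6*1 = -6)
B(z) = 2 - √3 (B(z) = 2 - √(6 - 3) = 2 - √3)
(104 - 39)*(156 - 126) + B(3)*(P*(-3)) = (104 - 39)*(156 - 126) + (2 - √3)*(-6*(-3)) = 65*30 + (2 - √3)*18 = 1950 + (36 - 18*√3) = 1986 - 18*√3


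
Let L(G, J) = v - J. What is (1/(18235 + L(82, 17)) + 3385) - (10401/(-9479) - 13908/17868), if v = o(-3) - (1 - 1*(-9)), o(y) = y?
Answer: 870256272207156/256949575355 ≈ 3386.9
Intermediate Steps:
v = -13 (v = -3 - (1 - 1*(-9)) = -3 - (1 + 9) = -3 - 1*10 = -3 - 10 = -13)
L(G, J) = -13 - J
(1/(18235 + L(82, 17)) + 3385) - (10401/(-9479) - 13908/17868) = (1/(18235 + (-13 - 1*17)) + 3385) - (10401/(-9479) - 13908/17868) = (1/(18235 + (-13 - 17)) + 3385) - (10401*(-1/9479) - 13908*1/17868) = (1/(18235 - 30) + 3385) - (-10401/9479 - 1159/1489) = (1/18205 + 3385) - 1*(-26473250/14114231) = (1/18205 + 3385) + 26473250/14114231 = 61623926/18205 + 26473250/14114231 = 870256272207156/256949575355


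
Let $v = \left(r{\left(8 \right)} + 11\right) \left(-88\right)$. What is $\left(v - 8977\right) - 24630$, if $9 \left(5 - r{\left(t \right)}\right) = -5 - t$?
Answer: $- \frac{316279}{9} \approx -35142.0$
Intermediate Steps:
$r{\left(t \right)} = \frac{50}{9} + \frac{t}{9}$ ($r{\left(t \right)} = 5 - \frac{-5 - t}{9} = 5 + \left(\frac{5}{9} + \frac{t}{9}\right) = \frac{50}{9} + \frac{t}{9}$)
$v = - \frac{13816}{9}$ ($v = \left(\left(\frac{50}{9} + \frac{1}{9} \cdot 8\right) + 11\right) \left(-88\right) = \left(\left(\frac{50}{9} + \frac{8}{9}\right) + 11\right) \left(-88\right) = \left(\frac{58}{9} + 11\right) \left(-88\right) = \frac{157}{9} \left(-88\right) = - \frac{13816}{9} \approx -1535.1$)
$\left(v - 8977\right) - 24630 = \left(- \frac{13816}{9} - 8977\right) - 24630 = - \frac{94609}{9} - 24630 = - \frac{316279}{9}$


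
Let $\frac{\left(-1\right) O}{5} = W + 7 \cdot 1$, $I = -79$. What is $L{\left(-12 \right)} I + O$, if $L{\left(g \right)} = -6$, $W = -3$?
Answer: $454$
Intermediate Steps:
$O = -20$ ($O = - 5 \left(-3 + 7 \cdot 1\right) = - 5 \left(-3 + 7\right) = \left(-5\right) 4 = -20$)
$L{\left(-12 \right)} I + O = \left(-6\right) \left(-79\right) - 20 = 474 - 20 = 454$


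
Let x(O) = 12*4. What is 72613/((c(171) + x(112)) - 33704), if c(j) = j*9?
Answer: -72613/32117 ≈ -2.2609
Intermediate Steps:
x(O) = 48
c(j) = 9*j
72613/((c(171) + x(112)) - 33704) = 72613/((9*171 + 48) - 33704) = 72613/((1539 + 48) - 33704) = 72613/(1587 - 33704) = 72613/(-32117) = 72613*(-1/32117) = -72613/32117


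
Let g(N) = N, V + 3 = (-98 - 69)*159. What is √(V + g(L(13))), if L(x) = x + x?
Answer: I*√26530 ≈ 162.88*I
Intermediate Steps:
V = -26556 (V = -3 + (-98 - 69)*159 = -3 - 167*159 = -3 - 26553 = -26556)
L(x) = 2*x
√(V + g(L(13))) = √(-26556 + 2*13) = √(-26556 + 26) = √(-26530) = I*√26530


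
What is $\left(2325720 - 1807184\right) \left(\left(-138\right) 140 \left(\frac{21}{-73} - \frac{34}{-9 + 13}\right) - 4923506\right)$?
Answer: $- \frac{179943481720688}{73} \approx -2.465 \cdot 10^{12}$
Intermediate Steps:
$\left(2325720 - 1807184\right) \left(\left(-138\right) 140 \left(\frac{21}{-73} - \frac{34}{-9 + 13}\right) - 4923506\right) = 518536 \left(- 19320 \left(21 \left(- \frac{1}{73}\right) - \frac{34}{4}\right) - 4923506\right) = 518536 \left(- 19320 \left(- \frac{21}{73} - \frac{17}{2}\right) - 4923506\right) = 518536 \left(\left(-19320\right) \left(- \frac{1283}{146}\right) - 4923506\right) = 518536 \left(\frac{12393780}{73} - 4923506\right) = 518536 \left(- \frac{347022158}{73}\right) = - \frac{179943481720688}{73}$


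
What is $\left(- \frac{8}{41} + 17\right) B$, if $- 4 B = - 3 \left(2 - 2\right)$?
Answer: $0$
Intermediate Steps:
$B = 0$ ($B = - \frac{\left(-3\right) \left(2 - 2\right)}{4} = - \frac{\left(-3\right) 0}{4} = \left(- \frac{1}{4}\right) 0 = 0$)
$\left(- \frac{8}{41} + 17\right) B = \left(- \frac{8}{41} + 17\right) 0 = \frac{689}{41} \cdot 0 = 0$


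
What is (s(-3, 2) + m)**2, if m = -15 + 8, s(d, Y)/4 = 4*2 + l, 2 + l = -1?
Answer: 169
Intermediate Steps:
l = -3 (l = -2 - 1 = -3)
s(d, Y) = 20 (s(d, Y) = 4*(4*2 - 3) = 4*(8 - 3) = 4*5 = 20)
m = -7
(s(-3, 2) + m)**2 = (20 - 7)**2 = 13**2 = 169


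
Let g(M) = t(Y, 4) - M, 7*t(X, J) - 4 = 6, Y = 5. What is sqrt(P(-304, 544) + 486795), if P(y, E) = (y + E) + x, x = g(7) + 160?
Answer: sqrt(23872282)/7 ≈ 697.99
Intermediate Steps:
t(X, J) = 10/7 (t(X, J) = 4/7 + (1/7)*6 = 4/7 + 6/7 = 10/7)
g(M) = 10/7 - M
x = 1081/7 (x = (10/7 - 1*7) + 160 = (10/7 - 7) + 160 = -39/7 + 160 = 1081/7 ≈ 154.43)
P(y, E) = 1081/7 + E + y (P(y, E) = (y + E) + 1081/7 = (E + y) + 1081/7 = 1081/7 + E + y)
sqrt(P(-304, 544) + 486795) = sqrt((1081/7 + 544 - 304) + 486795) = sqrt(2761/7 + 486795) = sqrt(3410326/7) = sqrt(23872282)/7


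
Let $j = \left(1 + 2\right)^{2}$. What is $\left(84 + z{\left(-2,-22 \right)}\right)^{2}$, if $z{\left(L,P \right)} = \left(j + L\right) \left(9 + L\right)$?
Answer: $17689$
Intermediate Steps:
$j = 9$ ($j = 3^{2} = 9$)
$z{\left(L,P \right)} = \left(9 + L\right)^{2}$ ($z{\left(L,P \right)} = \left(9 + L\right) \left(9 + L\right) = \left(9 + L\right)^{2}$)
$\left(84 + z{\left(-2,-22 \right)}\right)^{2} = \left(84 + \left(81 + \left(-2\right)^{2} + 18 \left(-2\right)\right)\right)^{2} = \left(84 + \left(81 + 4 - 36\right)\right)^{2} = \left(84 + 49\right)^{2} = 133^{2} = 17689$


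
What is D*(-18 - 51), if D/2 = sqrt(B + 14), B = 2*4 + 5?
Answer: -414*sqrt(3) ≈ -717.07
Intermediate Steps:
B = 13 (B = 8 + 5 = 13)
D = 6*sqrt(3) (D = 2*sqrt(13 + 14) = 2*sqrt(27) = 2*(3*sqrt(3)) = 6*sqrt(3) ≈ 10.392)
D*(-18 - 51) = (6*sqrt(3))*(-18 - 51) = (6*sqrt(3))*(-69) = -414*sqrt(3)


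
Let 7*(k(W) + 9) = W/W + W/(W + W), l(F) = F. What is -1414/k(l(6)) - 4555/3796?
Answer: 74585351/466908 ≈ 159.74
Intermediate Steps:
k(W) = -123/14 (k(W) = -9 + (W/W + W/(W + W))/7 = -9 + (1 + W/((2*W)))/7 = -9 + (1 + W*(1/(2*W)))/7 = -9 + (1 + 1/2)/7 = -9 + (1/7)*(3/2) = -9 + 3/14 = -123/14)
-1414/k(l(6)) - 4555/3796 = -1414/(-123/14) - 4555/3796 = -1414*(-14/123) - 4555*1/3796 = 19796/123 - 4555/3796 = 74585351/466908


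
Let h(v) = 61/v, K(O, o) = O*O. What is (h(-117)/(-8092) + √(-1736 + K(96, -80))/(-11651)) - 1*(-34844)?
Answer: 32989044877/946764 - 2*√1870/11651 ≈ 34844.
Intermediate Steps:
K(O, o) = O²
(h(-117)/(-8092) + √(-1736 + K(96, -80))/(-11651)) - 1*(-34844) = ((61/(-117))/(-8092) + √(-1736 + 96²)/(-11651)) - 1*(-34844) = ((61*(-1/117))*(-1/8092) + √(-1736 + 9216)*(-1/11651)) + 34844 = (-61/117*(-1/8092) + √7480*(-1/11651)) + 34844 = (61/946764 + (2*√1870)*(-1/11651)) + 34844 = (61/946764 - 2*√1870/11651) + 34844 = 32989044877/946764 - 2*√1870/11651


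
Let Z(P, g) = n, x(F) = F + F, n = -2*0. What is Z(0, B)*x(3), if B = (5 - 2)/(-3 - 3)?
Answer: 0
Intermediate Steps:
B = -1/2 (B = 3/(-6) = 3*(-1/6) = -1/2 ≈ -0.50000)
n = 0
x(F) = 2*F
Z(P, g) = 0
Z(0, B)*x(3) = 0*(2*3) = 0*6 = 0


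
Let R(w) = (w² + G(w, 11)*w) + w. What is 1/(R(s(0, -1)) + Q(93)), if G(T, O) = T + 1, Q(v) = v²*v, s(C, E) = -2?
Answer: 1/804361 ≈ 1.2432e-6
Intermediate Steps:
Q(v) = v³
G(T, O) = 1 + T
R(w) = w + w² + w*(1 + w) (R(w) = (w² + (1 + w)*w) + w = (w² + w*(1 + w)) + w = w + w² + w*(1 + w))
1/(R(s(0, -1)) + Q(93)) = 1/(2*(-2)*(1 - 2) + 93³) = 1/(2*(-2)*(-1) + 804357) = 1/(4 + 804357) = 1/804361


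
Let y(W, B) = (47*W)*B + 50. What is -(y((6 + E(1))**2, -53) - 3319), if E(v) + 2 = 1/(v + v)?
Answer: 214847/4 ≈ 53712.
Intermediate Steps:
E(v) = -2 + 1/(2*v) (E(v) = -2 + 1/(v + v) = -2 + 1/(2*v))
y(W, B) = 50 + 47*B*W (y(W, B) = 47*B*W + 50 = 50 + 47*B*W)
-(y((6 + E(1))**2, -53) - 3319) = -((50 + 47*(-53)*(6 + (-2 + (1/2)/1))**2) - 3319) = -((50 + 47*(-53)*(6 + (-2 + (1/2)*1))**2) - 3319) = -((50 + 47*(-53)*(6 + (-2 + 1/2))**2) - 3319) = -((50 + 47*(-53)*(6 - 3/2)**2) - 3319) = -((50 + 47*(-53)*(9/2)**2) - 3319) = -((50 + 47*(-53)*(81/4)) - 3319) = -((50 - 201771/4) - 3319) = -(-201571/4 - 3319) = -1*(-214847/4) = 214847/4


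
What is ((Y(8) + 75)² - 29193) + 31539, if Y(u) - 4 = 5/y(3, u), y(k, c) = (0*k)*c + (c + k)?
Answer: 1047742/121 ≈ 8659.0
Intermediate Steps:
y(k, c) = c + k (y(k, c) = 0*c + (c + k) = 0 + (c + k) = c + k)
Y(u) = 4 + 5/(3 + u) (Y(u) = 4 + 5/(u + 3) = 4 + 5/(3 + u))
((Y(8) + 75)² - 29193) + 31539 = (((17 + 4*8)/(3 + 8) + 75)² - 29193) + 31539 = (((17 + 32)/11 + 75)² - 29193) + 31539 = (((1/11)*49 + 75)² - 29193) + 31539 = ((49/11 + 75)² - 29193) + 31539 = ((874/11)² - 29193) + 31539 = (763876/121 - 29193) + 31539 = -2768477/121 + 31539 = 1047742/121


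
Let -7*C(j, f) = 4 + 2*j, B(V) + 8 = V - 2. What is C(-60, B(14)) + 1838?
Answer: 12982/7 ≈ 1854.6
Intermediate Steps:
B(V) = -10 + V (B(V) = -8 + (V - 2) = -8 + (-2 + V) = -10 + V)
C(j, f) = -4/7 - 2*j/7 (C(j, f) = -(4 + 2*j)/7 = -4/7 - 2*j/7)
C(-60, B(14)) + 1838 = (-4/7 - 2/7*(-60)) + 1838 = (-4/7 + 120/7) + 1838 = 116/7 + 1838 = 12982/7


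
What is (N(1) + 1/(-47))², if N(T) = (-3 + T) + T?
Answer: 2304/2209 ≈ 1.0430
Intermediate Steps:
N(T) = -3 + 2*T
(N(1) + 1/(-47))² = ((-3 + 2*1) + 1/(-47))² = ((-3 + 2) - 1/47)² = (-1 - 1/47)² = (-48/47)² = 2304/2209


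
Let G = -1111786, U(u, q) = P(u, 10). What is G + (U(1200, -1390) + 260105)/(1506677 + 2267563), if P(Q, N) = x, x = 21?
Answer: -2098073466257/1887120 ≈ -1.1118e+6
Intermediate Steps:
P(Q, N) = 21
U(u, q) = 21
G + (U(1200, -1390) + 260105)/(1506677 + 2267563) = -1111786 + (21 + 260105)/(1506677 + 2267563) = -1111786 + 260126/3774240 = -1111786 + 260126*(1/3774240) = -1111786 + 130063/1887120 = -2098073466257/1887120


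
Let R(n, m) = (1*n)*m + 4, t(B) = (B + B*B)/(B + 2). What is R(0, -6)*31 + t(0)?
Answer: 124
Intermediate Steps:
t(B) = (B + B**2)/(2 + B)
R(n, m) = 4 + m*n (R(n, m) = n*m + 4 = m*n + 4 = 4 + m*n)
R(0, -6)*31 + t(0) = (4 - 6*0)*31 + 0*(1 + 0)/(2 + 0) = (4 + 0)*31 + 0*1/2 = 4*31 + 0*(1/2)*1 = 124 + 0 = 124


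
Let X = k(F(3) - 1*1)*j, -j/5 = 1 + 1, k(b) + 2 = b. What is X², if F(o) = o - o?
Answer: 900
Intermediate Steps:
F(o) = 0
k(b) = -2 + b
j = -10 (j = -5*(1 + 1) = -5*2 = -10)
X = 30 (X = (-2 + (0 - 1*1))*(-10) = (-2 + (0 - 1))*(-10) = (-2 - 1)*(-10) = -3*(-10) = 30)
X² = 30² = 900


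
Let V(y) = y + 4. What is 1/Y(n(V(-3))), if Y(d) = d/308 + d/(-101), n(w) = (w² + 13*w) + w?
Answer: -31108/3105 ≈ -10.019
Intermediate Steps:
V(y) = 4 + y
n(w) = w² + 14*w
Y(d) = -207*d/31108 (Y(d) = d*(1/308) + d*(-1/101) = d/308 - d/101 = -207*d/31108)
1/Y(n(V(-3))) = 1/(-207*(4 - 3)*(14 + (4 - 3))/31108) = 1/(-207*(14 + 1)/31108) = 1/(-207*15/31108) = 1/(-207/31108*15) = 1/(-3105/31108) = -31108/3105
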